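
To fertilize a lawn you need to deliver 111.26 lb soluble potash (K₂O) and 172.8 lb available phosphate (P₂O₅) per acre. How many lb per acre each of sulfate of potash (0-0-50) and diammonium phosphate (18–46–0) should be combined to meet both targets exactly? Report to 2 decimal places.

222.52 lb sulfate of potash, 375.65 lb diammonium phosphate

Per-acre balance (a = sulfate of potash, b = diammonium phosphate):
K₂O: 0.5·a + 0·b = 111.26
P₂O₅: 0·a + 0.46·b = 172.8
Solving simultaneously: a = 222.52, b = 375.652.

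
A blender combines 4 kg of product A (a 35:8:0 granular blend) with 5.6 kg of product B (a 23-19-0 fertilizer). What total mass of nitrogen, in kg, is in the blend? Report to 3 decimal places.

2.688 kg N

N mass = 35%×4 + 23%×5.6 = 2.688 kg.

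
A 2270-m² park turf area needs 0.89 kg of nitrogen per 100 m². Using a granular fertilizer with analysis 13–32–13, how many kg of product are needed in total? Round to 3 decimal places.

Product per 100 m² = 0.89 / 13% = 6.84615 kg.
Total product = 6.84615 × 2270 / 100 = 155.4077 kg.

155.408 kg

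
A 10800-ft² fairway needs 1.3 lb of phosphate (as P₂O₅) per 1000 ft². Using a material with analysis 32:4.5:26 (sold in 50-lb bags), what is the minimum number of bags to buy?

Product per 1000 ft² = 1.3 / 4.5% = 28.8889 lb.
Total product = 28.8889 × 10800 / 1000 = 312 lb.
Bags = ⌈312 / 50⌉ = 7.

7 bags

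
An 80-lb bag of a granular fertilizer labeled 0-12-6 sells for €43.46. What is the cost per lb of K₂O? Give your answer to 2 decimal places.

K₂O in bag = 80 × 6% = 4.8 lb.
Cost per lb K₂O = €43.46 / 4.8 = €9.0542.

€9.05 per lb K₂O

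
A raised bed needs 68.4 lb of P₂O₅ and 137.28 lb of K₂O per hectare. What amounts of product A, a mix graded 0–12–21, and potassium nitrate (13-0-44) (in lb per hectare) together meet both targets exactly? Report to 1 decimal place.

570.0 lb product A, 40.0 lb potassium nitrate

With a, b = lb per hectare of product A and potassium nitrate:
P₂O₅: 0.12·a + 0·b = 68.4
K₂O: 0.21·a + 0.44·b = 137.28
Eliminate a: (row1) − 0.12/0.21·(row2) → -0.251429·b = -10.0457, so b = 39.9545.
Back-substitute: a = (68.4 − 0·39.9545) / 0.12 = 570.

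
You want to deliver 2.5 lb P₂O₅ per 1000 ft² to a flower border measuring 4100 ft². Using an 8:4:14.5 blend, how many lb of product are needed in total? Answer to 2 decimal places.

256.25 lb

Product per 1000 ft² = 2.5 / 4% = 62.5 lb.
Total product = 62.5 × 4100 / 1000 = 256.25 lb.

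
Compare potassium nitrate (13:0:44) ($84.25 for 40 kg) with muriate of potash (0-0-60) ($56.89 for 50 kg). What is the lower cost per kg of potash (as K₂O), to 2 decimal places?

potassium nitrate: K₂O per bag = 40 × 44% = 17.6 kg; cost = 84.25 / 17.6 = $4.7869/kg K₂O.
muriate of potash: K₂O per bag = 50 × 60% = 30 kg; cost = 56.89 / 30 = $1.8963/kg K₂O.
muriate of potash is cheaper.

$1.90 per kg K₂O (muriate of potash)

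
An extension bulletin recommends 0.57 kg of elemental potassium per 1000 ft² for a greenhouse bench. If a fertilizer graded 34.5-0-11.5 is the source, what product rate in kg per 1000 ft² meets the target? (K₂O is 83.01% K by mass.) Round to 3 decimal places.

5.971 kg of product per thousand sq ft

As K₂O: 0.57 / 0.8301 = 0.686664 kg per 1000 ft².
Product per 1000 ft² = 0.686664 / 11.5% = 5.97099 kg.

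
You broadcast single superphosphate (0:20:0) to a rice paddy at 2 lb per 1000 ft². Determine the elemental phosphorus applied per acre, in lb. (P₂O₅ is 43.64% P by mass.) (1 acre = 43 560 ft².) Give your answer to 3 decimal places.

7.604 lb P per acre

P₂O₅ per 1000 ft² = 2 × 20% = 0.4 lb.
Elemental P = 0.4 × 0.4364 = 0.17456 lb per 1000 ft².
Convert to per acre: 0.17456 × 43.56 = 7.60383 lb.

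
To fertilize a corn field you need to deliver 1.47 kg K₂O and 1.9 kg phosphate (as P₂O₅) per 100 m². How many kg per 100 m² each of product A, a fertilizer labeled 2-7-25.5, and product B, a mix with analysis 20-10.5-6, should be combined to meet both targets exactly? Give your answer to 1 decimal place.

Per-100 m² balance (a = product A, b = product B):
K₂O: 0.255·a + 0.06·b = 1.47
P₂O₅: 0.07·a + 0.105·b = 1.9
From row1: a = (1.47 − 0.06·b) / 0.255.
Into row2: 0.07·(1.47 − 0.06·b)/0.255 + 0.105·b = 1.9 → b = 16.9037, a = 1.78738.

1.8 kg product A, 16.9 kg product B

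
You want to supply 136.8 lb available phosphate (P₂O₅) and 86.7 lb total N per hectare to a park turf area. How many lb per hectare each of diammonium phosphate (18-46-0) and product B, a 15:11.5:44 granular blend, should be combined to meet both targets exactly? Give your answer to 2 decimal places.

218.42 lb diammonium phosphate, 315.90 lb product B

Per-hectare balance (a = diammonium phosphate, b = product B):
P₂O₅: 0.46·a + 0.115·b = 136.8
N: 0.18·a + 0.15·b = 86.7
From row1: a = (136.8 − 0.115·b) / 0.46.
Into row2: 0.18·(136.8 − 0.115·b)/0.46 + 0.15·b = 86.7 → b = 315.901, a = 218.416.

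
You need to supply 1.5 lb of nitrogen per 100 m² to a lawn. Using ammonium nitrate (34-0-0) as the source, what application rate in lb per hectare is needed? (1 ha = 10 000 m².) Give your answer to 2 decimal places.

441.18 lb of product per hectare

Product per 100 m² = 1.5 / 34% = 4.41176 lb.
Convert to per hectare: 4.41176 × 100 = 441.176 lb.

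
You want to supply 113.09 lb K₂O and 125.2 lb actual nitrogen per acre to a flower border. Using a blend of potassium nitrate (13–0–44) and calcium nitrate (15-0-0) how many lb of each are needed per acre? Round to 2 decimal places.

257.02 lb potassium nitrate, 611.91 lb calcium nitrate

Let a = lb of potassium nitrate, b = lb of calcium nitrate (per acre).
K₂O: 0.44·a + 0·b = 113.09
N: 0.13·a + 0.15·b = 125.2
Eliminate a: (row1) − 0.44/0.13·(row2) → -0.507692·b = -310.664, so b = 611.914.
Back-substitute: a = (113.09 − 0·611.914) / 0.44 = 257.023.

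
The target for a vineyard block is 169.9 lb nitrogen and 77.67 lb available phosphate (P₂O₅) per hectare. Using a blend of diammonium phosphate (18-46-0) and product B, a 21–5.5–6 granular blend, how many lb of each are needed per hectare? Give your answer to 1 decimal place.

Per-hectare balance (a = diammonium phosphate, b = product B):
N: 0.18·a + 0.21·b = 169.9
P₂O₅: 0.46·a + 0.055·b = 77.67
Solving simultaneously: a = 80.3483, b = 740.178.

80.3 lb diammonium phosphate, 740.2 lb product B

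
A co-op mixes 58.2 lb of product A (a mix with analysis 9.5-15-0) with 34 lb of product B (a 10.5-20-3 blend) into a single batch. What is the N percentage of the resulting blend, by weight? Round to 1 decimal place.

Total mass = 58.2 + 34 = 92.2 lb.
N mass = 9.5%×58.2 + 10.5%×34 = 9.099 lb.
% N = 9.099 / 92.2 = 9.86876%.

9.9% N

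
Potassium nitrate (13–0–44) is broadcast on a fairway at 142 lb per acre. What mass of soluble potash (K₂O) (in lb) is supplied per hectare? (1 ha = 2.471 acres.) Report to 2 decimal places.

154.39 lb K₂O per hectare

K₂O per acre = 142 × 44% = 62.48 lb.
Convert to per hectare: 62.48 × 2.471 = 154.388 lb.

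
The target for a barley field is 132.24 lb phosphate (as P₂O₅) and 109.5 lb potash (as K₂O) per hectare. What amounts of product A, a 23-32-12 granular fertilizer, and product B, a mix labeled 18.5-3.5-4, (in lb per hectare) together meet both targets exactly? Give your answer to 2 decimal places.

Let a = lb of product A, b = lb of product B (per hectare).
P₂O₅: 0.32·a + 0.035·b = 132.24
K₂O: 0.12·a + 0.04·b = 109.5
Eliminate a: (row1) − 0.32/0.12·(row2) → -0.0716667·b = -159.76, so b = 2229.209.
Back-substitute: a = (132.24 − 0.035·2229.209) / 0.32 = 169.4302.

169.43 lb product A, 2229.21 lb product B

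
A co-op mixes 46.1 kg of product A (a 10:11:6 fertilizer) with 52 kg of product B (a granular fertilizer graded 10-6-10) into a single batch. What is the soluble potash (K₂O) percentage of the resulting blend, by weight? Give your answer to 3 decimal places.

8.120% K₂O

Total mass = 46.1 + 52 = 98.1 kg.
K₂O mass = 6%×46.1 + 10%×52 = 7.966 kg.
% K₂O = 7.966 / 98.1 = 8.12029%.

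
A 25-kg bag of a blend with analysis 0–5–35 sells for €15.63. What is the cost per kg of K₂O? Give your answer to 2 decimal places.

€1.79 per kg K₂O

K₂O in bag = 25 × 35% = 8.75 kg.
Cost per kg K₂O = €15.63 / 8.75 = €1.7863.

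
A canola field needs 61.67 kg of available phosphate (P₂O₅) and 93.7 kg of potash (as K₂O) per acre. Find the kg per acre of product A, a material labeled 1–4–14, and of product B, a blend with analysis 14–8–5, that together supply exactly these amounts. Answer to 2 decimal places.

Per-acre balance (a = product A, b = product B):
P₂O₅: 0.04·a + 0.08·b = 61.67
K₂O: 0.14·a + 0.05·b = 93.7
Eliminate a: (row1) − 0.04/0.14·(row2) → 0.0657143·b = 34.8986, so b = 531.065.
Back-substitute: a = (61.67 − 0.08·531.065) / 0.04 = 479.6196.

479.62 kg product A, 531.07 kg product B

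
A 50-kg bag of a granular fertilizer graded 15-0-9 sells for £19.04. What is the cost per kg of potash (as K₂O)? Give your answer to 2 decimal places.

£4.23 per kg K₂O

K₂O in bag = 50 × 9% = 4.5 kg.
Cost per kg K₂O = £19.04 / 4.5 = £4.2311.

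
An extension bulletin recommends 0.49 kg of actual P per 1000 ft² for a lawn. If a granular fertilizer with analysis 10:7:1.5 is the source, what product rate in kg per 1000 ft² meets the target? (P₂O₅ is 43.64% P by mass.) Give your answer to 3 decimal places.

16.040 kg of product per thousand sq ft

As P₂O₅: 0.49 / 0.4364 = 1.12282 kg per 1000 ft².
Product per 1000 ft² = 1.12282 / 7% = 16.0403 kg.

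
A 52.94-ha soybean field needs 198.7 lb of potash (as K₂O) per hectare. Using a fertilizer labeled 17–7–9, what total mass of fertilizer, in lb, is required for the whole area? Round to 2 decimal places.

Product per hectare = 198.7 / 9% = 2207.78 lb.
Total product = 2207.78 × 52.94 = 116879.756 lb.

116879.76 lb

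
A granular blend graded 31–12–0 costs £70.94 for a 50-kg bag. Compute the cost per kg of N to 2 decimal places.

£4.58 per kg N

N in bag = 50 × 31% = 15.5 kg.
Cost per kg N = £70.94 / 15.5 = £4.5768.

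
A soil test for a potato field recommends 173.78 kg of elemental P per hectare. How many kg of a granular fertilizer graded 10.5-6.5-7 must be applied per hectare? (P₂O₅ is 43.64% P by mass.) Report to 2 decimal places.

6126.35 kg of product per hectare

As P₂O₅: 173.78 / 0.4364 = 398.213 kg per hectare.
Product per hectare = 398.213 / 6.5% = 6126.348 kg.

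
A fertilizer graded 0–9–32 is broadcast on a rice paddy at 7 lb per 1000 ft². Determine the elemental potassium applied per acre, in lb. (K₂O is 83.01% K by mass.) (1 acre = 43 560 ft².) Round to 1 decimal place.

81.0 lb K per acre

K₂O per 1000 ft² = 7 × 32% = 2.24 lb.
Elemental K = 2.24 × 0.8301 = 1.85942 lb per 1000 ft².
Convert to per acre: 1.85942 × 43.56 = 80.9965 lb.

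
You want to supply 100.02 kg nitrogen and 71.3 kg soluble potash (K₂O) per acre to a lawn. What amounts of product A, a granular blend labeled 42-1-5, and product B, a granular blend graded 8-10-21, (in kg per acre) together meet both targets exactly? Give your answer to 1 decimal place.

181.7 kg product A, 296.3 kg product B

Per-acre balance (a = product A, b = product B):
N: 0.42·a + 0.08·b = 100.02
K₂O: 0.05·a + 0.21·b = 71.3
From row1: a = (100.02 − 0.08·b) / 0.42.
Into row2: 0.05·(100.02 − 0.08·b)/0.42 + 0.21·b = 71.3 → b = 296.259, a = 181.713.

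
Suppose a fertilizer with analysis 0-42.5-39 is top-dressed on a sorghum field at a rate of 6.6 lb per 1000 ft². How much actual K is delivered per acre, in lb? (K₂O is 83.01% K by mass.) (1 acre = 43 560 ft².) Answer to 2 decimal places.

93.07 lb K per acre

K₂O per 1000 ft² = 6.6 × 39% = 2.574 lb.
Elemental K = 2.574 × 0.8301 = 2.13668 lb per 1000 ft².
Convert to per acre: 2.13668 × 43.56 = 93.0737 lb.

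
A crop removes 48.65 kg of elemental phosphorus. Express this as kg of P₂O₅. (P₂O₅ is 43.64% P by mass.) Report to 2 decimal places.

111.48 kg P₂O₅

P₂O₅ = 48.65 / 0.4364 = 111.4803 kg.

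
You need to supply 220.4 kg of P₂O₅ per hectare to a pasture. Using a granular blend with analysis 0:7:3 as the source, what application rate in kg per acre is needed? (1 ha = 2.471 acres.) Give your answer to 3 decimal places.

Product per hectare = 220.4 / 7% = 3148.57 kg.
Convert to per acre: 3148.57 × 0.404694 = 1274.2094 kg.

1274.209 kg of product per acre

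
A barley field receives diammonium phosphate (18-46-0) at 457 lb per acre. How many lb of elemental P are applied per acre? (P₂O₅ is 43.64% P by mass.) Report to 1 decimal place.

P₂O₅ per acre = 457 × 46% = 210.22 lb.
Elemental P = 210.22 × 0.4364 = 91.74 lb per acre.

91.7 lb P per acre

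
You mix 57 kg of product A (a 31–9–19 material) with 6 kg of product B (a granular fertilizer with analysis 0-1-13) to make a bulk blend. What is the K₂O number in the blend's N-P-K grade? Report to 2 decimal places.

Total mass = 57 + 6 = 63 kg.
K₂O mass = 19%×57 + 13%×6 = 11.61 kg.
% K₂O = 11.61 / 63 = 18.4286%.

18.43% K₂O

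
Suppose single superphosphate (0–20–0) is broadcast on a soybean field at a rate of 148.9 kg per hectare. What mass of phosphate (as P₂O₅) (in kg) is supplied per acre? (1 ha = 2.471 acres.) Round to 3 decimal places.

12.052 kg P₂O₅ per acre

P₂O₅ per hectare = 148.9 × 20% = 29.78 kg.
Convert to per acre: 29.78 × 0.404694 = 12.0518 kg.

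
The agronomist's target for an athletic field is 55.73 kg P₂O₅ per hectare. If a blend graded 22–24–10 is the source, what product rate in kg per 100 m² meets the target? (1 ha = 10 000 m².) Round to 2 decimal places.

Product per hectare = 55.73 / 24% = 232.208 kg.
Convert to per 100 m²: 232.208 × 0.01 = 2.32208 kg.

2.32 kg of product per hundred sq m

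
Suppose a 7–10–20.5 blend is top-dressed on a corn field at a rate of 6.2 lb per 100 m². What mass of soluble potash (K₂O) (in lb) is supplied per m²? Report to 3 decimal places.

K₂O per 100 m² = 6.2 × 20.5% = 1.271 lb.
Convert to per m²: 1.271 × 0.01 = 0.01271 lb.

0.013 lb K₂O per sq m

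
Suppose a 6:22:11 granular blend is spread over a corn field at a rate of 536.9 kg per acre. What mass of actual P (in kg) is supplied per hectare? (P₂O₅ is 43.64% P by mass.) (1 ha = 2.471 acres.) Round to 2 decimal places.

127.37 kg P per hectare

P₂O₅ per acre = 536.9 × 22% = 118.118 kg.
Elemental P = 118.118 × 0.4364 = 51.5467 kg per acre.
Convert to per hectare: 51.5467 × 2.471 = 127.372 kg.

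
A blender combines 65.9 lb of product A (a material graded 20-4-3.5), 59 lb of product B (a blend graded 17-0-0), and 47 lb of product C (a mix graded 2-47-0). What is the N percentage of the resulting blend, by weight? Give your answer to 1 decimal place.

14.0% N

Total mass = 65.9 + 59 + 47 = 171.9 lb.
N mass = 20%×65.9 + 17%×59 + 2%×47 = 24.15 lb.
% N = 24.15 / 171.9 = 14.0489%.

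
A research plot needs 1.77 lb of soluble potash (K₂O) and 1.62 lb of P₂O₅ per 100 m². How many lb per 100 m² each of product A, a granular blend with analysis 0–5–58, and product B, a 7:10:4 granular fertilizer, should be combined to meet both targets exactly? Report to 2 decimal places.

Let a = lb of product A, b = lb of product B (per 100 m²).
K₂O: 0.58·a + 0.04·b = 1.77
P₂O₅: 0.05·a + 0.1·b = 1.62
Eliminate b: (row1) − 0.04/0.1·(row2) → 0.56·a = 1.122, so a = 2.00357.
Then b = (1.62 − 0.05·2.00357) / 0.1 = 15.1982.

2.00 lb product A, 15.20 lb product B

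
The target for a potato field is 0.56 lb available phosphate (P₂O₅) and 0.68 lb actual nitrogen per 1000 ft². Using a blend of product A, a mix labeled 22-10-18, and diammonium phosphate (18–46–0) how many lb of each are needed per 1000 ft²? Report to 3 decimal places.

2.548 lb product A, 0.663 lb diammonium phosphate

With a, b = lb per 1000 ft² of product A and diammonium phosphate:
P₂O₅: 0.1·a + 0.46·b = 0.56
N: 0.22·a + 0.18·b = 0.68
Solving simultaneously: a = 2.54808, b = 0.663462.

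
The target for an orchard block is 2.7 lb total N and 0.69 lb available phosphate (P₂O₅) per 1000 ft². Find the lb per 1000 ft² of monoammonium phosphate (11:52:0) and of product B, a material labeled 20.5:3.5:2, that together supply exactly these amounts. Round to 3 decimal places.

With a, b = lb per 1000 ft² of monoammonium phosphate and product B:
N: 0.11·a + 0.205·b = 2.7
P₂O₅: 0.52·a + 0.035·b = 0.69
Eliminate a: (row1) − 0.11/0.52·(row2) → 0.197596·b = 2.55404, so b = 12.9255.
Back-substitute: a = (2.7 − 0.205·12.9255) / 0.11 = 0.456934.

0.457 lb monoammonium phosphate, 12.926 lb product B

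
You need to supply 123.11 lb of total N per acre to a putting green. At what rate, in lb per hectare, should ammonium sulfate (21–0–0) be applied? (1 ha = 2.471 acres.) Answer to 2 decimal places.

1448.59 lb of product per hectare

Product per acre = 123.11 / 21% = 586.238 lb.
Convert to per hectare: 586.238 × 2.471 = 1448.594 lb.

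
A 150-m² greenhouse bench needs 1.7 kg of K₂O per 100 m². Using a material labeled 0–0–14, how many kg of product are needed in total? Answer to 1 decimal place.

18.2 kg

Product per 100 m² = 1.7 / 14% = 12.1429 kg.
Total product = 12.1429 × 150 / 100 = 18.2143 kg.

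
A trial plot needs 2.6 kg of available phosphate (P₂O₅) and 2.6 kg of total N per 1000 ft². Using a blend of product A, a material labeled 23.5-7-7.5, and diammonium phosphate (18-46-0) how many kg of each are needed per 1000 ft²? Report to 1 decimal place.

7.6 kg product A, 4.5 kg diammonium phosphate

With a, b = kg per 1000 ft² of product A and diammonium phosphate:
P₂O₅: 0.07·a + 0.46·b = 2.6
N: 0.235·a + 0.18·b = 2.6
From row1: a = (2.6 − 0.46·b) / 0.07.
Into row2: 0.235·(2.6 − 0.46·b)/0.07 + 0.18·b = 2.6 → b = 4.49215, a = 7.62304.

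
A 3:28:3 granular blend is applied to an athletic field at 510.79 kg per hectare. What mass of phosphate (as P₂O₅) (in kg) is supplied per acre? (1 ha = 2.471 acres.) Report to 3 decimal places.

57.880 kg P₂O₅ per acre

P₂O₅ per hectare = 510.79 × 28% = 143.021 kg.
Convert to per acre: 143.021 × 0.404694 = 57.8799 kg.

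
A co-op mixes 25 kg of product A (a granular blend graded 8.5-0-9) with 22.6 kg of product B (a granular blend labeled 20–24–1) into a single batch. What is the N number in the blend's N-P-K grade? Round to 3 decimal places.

Total mass = 25 + 22.6 = 47.6 kg.
N mass = 8.5%×25 + 20%×22.6 = 6.645 kg.
% N = 6.645 / 47.6 = 13.9601%.

13.960% N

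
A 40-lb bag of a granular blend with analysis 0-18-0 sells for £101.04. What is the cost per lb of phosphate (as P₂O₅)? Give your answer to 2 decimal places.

£14.03 per lb P₂O₅

P₂O₅ in bag = 40 × 18% = 7.2 lb.
Cost per lb P₂O₅ = £101.04 / 7.2 = £14.0333.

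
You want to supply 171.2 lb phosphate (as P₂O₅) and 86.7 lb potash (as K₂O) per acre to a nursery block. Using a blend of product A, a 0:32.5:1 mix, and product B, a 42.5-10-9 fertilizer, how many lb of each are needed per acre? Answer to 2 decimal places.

With a, b = lb per acre of product A and product B:
P₂O₅: 0.325·a + 0.1·b = 171.2
K₂O: 0.01·a + 0.09·b = 86.7
Solving simultaneously: a = 238.513, b = 936.832.

238.51 lb product A, 936.83 lb product B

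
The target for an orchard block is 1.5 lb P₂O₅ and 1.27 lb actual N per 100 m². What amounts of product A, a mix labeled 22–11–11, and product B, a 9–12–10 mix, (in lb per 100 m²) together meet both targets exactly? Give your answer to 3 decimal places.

Per-100 m² balance (a = product A, b = product B):
P₂O₅: 0.11·a + 0.12·b = 1.5
N: 0.22·a + 0.09·b = 1.27
Solving simultaneously: a = 1.05455, b = 11.5333.

1.055 lb product A, 11.533 lb product B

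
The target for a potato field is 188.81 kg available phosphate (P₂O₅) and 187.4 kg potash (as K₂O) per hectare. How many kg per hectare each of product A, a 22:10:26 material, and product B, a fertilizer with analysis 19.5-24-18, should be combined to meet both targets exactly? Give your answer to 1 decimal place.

247.5 kg product A, 683.6 kg product B

With a, b = kg per hectare of product A and product B:
P₂O₅: 0.1·a + 0.24·b = 188.81
K₂O: 0.26·a + 0.18·b = 187.4
From row1: a = (188.81 − 0.24·b) / 0.1.
Into row2: 0.26·(188.81 − 0.24·b)/0.1 + 0.18·b = 187.4 → b = 683.572, a = 247.527.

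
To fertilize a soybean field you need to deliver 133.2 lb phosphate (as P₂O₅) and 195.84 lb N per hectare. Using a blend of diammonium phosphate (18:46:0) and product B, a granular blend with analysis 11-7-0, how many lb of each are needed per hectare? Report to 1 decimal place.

Let a = lb of diammonium phosphate, b = lb of product B (per hectare).
P₂O₅: 0.46·a + 0.07·b = 133.2
N: 0.18·a + 0.11·b = 195.84
From row1: a = (133.2 − 0.07·b) / 0.46.
Into row2: 0.18·(133.2 − 0.07·b)/0.46 + 0.11·b = 195.84 → b = 1739.747, a = 24.8211.

24.8 lb diammonium phosphate, 1739.7 lb product B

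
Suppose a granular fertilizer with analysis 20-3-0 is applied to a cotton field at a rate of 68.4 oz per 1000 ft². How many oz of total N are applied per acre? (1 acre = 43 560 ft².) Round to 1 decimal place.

595.9 oz N per acre

nitrogen per 1000 ft² = 68.4 × 20% = 13.68 oz.
Convert to per acre: 13.68 × 43.56 = 595.901 oz.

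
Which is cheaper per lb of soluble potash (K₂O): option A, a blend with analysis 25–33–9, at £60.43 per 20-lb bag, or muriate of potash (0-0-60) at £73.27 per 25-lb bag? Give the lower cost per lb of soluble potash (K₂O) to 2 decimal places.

£4.88 per lb K₂O (muriate of potash)

option A: K₂O per bag = 20 × 9% = 1.8 lb; cost = 60.43 / 1.8 = £33.5722/lb K₂O.
muriate of potash: K₂O per bag = 25 × 60% = 15 lb; cost = 73.27 / 15 = £4.8847/lb K₂O.
muriate of potash is cheaper.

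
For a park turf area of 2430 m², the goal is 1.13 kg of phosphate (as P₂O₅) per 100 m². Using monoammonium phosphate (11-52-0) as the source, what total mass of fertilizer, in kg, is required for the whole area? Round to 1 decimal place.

Product per 100 m² = 1.13 / 52% = 2.17308 kg.
Total product = 2.17308 × 2430 / 100 = 52.8058 kg.

52.8 kg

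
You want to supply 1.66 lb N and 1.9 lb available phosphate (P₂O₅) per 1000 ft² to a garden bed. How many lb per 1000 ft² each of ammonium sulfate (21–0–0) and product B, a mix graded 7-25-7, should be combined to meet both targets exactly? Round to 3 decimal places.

With a, b = lb per 1000 ft² of ammonium sulfate and product B:
N: 0.21·a + 0.07·b = 1.66
P₂O₅: 0·a + 0.25·b = 1.9
Solving simultaneously: a = 5.37143, b = 7.6.

5.371 lb ammonium sulfate, 7.600 lb product B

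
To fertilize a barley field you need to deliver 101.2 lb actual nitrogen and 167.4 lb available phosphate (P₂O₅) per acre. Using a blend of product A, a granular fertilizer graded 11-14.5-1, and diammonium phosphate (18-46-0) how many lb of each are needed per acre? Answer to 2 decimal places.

Per-acre balance (a = product A, b = diammonium phosphate):
N: 0.11·a + 0.18·b = 101.2
P₂O₅: 0.145·a + 0.46·b = 167.4
Eliminate b: (row1) − 0.18/0.46·(row2) → 0.0532609·a = 35.6957, so a = 670.204.
Then b = (167.4 − 0.145·670.204) / 0.46 = 152.653.

670.20 lb product A, 152.65 lb diammonium phosphate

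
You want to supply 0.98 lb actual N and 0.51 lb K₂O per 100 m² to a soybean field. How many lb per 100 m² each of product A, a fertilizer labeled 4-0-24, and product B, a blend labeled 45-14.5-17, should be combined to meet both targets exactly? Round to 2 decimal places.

Per-100 m² balance (a = product A, b = product B):
N: 0.04·a + 0.45·b = 0.98
K₂O: 0.24·a + 0.17·b = 0.51
Eliminate a: (row1) − 0.04/0.24·(row2) → 0.421667·b = 0.895, so b = 2.12253.
Back-substitute: a = (0.98 − 0.45·2.12253) / 0.04 = 0.621542.

0.62 lb product A, 2.12 lb product B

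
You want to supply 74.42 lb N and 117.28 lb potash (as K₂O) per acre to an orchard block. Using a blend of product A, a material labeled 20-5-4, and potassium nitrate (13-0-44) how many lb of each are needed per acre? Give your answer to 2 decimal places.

211.33 lb product A, 247.33 lb potassium nitrate

With a, b = lb per acre of product A and potassium nitrate:
N: 0.2·a + 0.13·b = 74.42
K₂O: 0.04·a + 0.44·b = 117.28
Eliminate a: (row1) − 0.2/0.04·(row2) → -2.07·b = -511.98, so b = 247.333.
Back-substitute: a = (74.42 − 0.13·247.333) / 0.2 = 211.333.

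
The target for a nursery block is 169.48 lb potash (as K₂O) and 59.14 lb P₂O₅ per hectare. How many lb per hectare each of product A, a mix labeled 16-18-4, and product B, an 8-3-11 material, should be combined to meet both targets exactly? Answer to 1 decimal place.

Let a = lb of product A, b = lb of product B (per hectare).
K₂O: 0.04·a + 0.11·b = 169.48
P₂O₅: 0.18·a + 0.03·b = 59.14
Eliminate b: (row1) − 0.11/0.03·(row2) → -0.62·a = -47.3667, so a = 76.3978.
Then b = (59.14 − 0.18·76.3978) / 0.03 = 1512.946.

76.4 lb product A, 1512.9 lb product B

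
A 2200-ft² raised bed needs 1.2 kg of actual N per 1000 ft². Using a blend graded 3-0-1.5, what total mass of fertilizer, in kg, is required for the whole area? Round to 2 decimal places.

Product per 1000 ft² = 1.2 / 3% = 40 kg.
Total product = 40 × 2200 / 1000 = 88 kg.

88.00 kg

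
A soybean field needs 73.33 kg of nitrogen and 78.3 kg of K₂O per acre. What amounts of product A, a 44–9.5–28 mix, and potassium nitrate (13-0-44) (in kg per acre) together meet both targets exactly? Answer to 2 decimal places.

140.50 kg product A, 88.55 kg potassium nitrate

Let a = kg of product A, b = kg of potassium nitrate (per acre).
N: 0.44·a + 0.13·b = 73.33
K₂O: 0.28·a + 0.44·b = 78.3
Solving simultaneously: a = 140.497, b = 88.5471.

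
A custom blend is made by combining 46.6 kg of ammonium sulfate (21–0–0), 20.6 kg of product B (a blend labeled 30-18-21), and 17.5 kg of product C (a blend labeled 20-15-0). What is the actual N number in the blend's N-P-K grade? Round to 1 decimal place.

Total mass = 46.6 + 20.6 + 17.5 = 84.7 kg.
N mass = 21%×46.6 + 30%×20.6 + 20%×17.5 = 19.466 kg.
% N = 19.466 / 84.7 = 22.9823%.

23.0% N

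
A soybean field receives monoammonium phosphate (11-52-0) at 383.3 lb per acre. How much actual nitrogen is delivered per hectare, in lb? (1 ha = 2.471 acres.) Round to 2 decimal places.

104.18 lb N per hectare

nitrogen per acre = 383.3 × 11% = 42.163 lb.
Convert to per hectare: 42.163 × 2.471 = 104.1848 lb.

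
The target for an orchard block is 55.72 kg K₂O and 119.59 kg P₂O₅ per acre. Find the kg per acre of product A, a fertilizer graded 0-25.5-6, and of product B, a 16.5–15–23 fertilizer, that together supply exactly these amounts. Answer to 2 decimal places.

With a, b = kg per acre of product A and product B:
K₂O: 0.06·a + 0.23·b = 55.72
P₂O₅: 0.255·a + 0.15·b = 119.59
Solving simultaneously: a = 385.654, b = 141.656.

385.65 kg product A, 141.66 kg product B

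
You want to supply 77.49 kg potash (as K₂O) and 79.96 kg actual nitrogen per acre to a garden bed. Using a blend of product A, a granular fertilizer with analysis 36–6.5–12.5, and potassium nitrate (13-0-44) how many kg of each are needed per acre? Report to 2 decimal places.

Per-acre balance (a = product A, b = potassium nitrate):
K₂O: 0.125·a + 0.44·b = 77.49
N: 0.36·a + 0.13·b = 79.96
Eliminate b: (row1) − 0.44/0.13·(row2) → -1.09346·a = -193.144, so a = 176.635.
Then b = (79.96 − 0.36·176.635) / 0.13 = 125.933.

176.64 kg product A, 125.93 kg potassium nitrate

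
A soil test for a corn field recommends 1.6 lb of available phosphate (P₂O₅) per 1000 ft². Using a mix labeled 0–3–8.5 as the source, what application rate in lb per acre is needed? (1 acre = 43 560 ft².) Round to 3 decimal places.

Product per 1000 ft² = 1.6 / 3% = 53.3333 lb.
Convert to per acre: 53.3333 × 43.56 = 2323.2 lb.

2323.200 lb of product per acre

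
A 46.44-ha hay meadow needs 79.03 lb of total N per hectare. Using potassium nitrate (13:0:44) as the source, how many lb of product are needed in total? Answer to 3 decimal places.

Product per hectare = 79.03 / 13% = 607.923 lb.
Total product = 607.923 × 46.44 = 28231.9477 lb.

28231.948 lb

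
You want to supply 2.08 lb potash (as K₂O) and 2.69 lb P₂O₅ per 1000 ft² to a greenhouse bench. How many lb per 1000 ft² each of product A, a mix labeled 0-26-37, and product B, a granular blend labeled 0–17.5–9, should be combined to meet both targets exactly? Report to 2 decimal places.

Per-1000 ft² balance (a = product A, b = product B):
K₂O: 0.37·a + 0.09·b = 2.08
P₂O₅: 0.26·a + 0.175·b = 2.69
From row1: a = (2.08 − 0.09·b) / 0.37.
Into row2: 0.26·(2.08 − 0.09·b)/0.37 + 0.175·b = 2.69 → b = 10.9915, a = 2.948.

2.95 lb product A, 10.99 lb product B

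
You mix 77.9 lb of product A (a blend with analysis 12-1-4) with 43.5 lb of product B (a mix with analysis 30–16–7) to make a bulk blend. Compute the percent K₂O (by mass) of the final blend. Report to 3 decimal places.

Total mass = 77.9 + 43.5 = 121.4 lb.
K₂O mass = 4%×77.9 + 7%×43.5 = 6.161 lb.
% K₂O = 6.161 / 121.4 = 5.07496%.

5.075% K₂O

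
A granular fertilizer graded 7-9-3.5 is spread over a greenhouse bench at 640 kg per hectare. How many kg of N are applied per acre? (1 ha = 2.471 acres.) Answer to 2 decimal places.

18.13 kg N per acre

nitrogen per hectare = 640 × 7% = 44.8 kg.
Convert to per acre: 44.8 × 0.404694 = 18.1303 kg.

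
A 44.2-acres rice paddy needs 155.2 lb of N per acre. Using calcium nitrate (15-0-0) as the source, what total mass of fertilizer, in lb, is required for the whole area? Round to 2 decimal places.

Product per acre = 155.2 / 15% = 1034.67 lb.
Total product = 1034.67 × 44.2 = 45732.267 lb.

45732.27 lb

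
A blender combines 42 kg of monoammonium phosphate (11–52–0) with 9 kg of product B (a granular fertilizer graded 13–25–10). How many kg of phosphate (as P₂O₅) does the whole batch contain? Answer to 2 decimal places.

P₂O₅ mass = 52%×42 + 25%×9 = 24.09 kg.

24.09 kg P₂O₅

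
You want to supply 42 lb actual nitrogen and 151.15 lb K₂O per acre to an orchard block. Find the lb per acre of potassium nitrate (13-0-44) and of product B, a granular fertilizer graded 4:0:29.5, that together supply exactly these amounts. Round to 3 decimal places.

305.735 lb potassium nitrate, 56.361 lb product B

With a, b = lb per acre of potassium nitrate and product B:
N: 0.13·a + 0.04·b = 42
K₂O: 0.44·a + 0.295·b = 151.15
From row1: a = (42 − 0.04·b) / 0.13.
Into row2: 0.44·(42 − 0.04·b)/0.13 + 0.295·b = 151.15 → b = 56.3614, a = 305.7349.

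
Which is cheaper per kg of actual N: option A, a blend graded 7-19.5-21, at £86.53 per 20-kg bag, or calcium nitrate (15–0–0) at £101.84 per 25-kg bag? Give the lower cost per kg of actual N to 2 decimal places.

£27.16 per kg N (calcium nitrate)

option A: N per bag = 20 × 7% = 1.4 kg; cost = 86.53 / 1.4 = £61.8071/kg N.
calcium nitrate: N per bag = 25 × 15% = 3.75 kg; cost = 101.84 / 3.75 = £27.1573/kg N.
calcium nitrate is cheaper.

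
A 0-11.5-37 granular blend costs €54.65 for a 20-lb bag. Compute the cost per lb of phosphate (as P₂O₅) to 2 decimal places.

€23.76 per lb P₂O₅

P₂O₅ in bag = 20 × 11.5% = 2.3 lb.
Cost per lb P₂O₅ = €54.65 / 2.3 = €23.7609.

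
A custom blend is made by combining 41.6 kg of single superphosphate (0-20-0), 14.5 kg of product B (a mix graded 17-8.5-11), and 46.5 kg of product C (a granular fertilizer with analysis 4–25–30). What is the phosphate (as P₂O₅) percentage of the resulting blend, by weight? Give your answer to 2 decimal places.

20.64% P₂O₅

Total mass = 41.6 + 14.5 + 46.5 = 102.6 kg.
P₂O₅ mass = 20%×41.6 + 8.5%×14.5 + 25%×46.5 = 21.1775 kg.
% P₂O₅ = 21.1775 / 102.6 = 20.6408%.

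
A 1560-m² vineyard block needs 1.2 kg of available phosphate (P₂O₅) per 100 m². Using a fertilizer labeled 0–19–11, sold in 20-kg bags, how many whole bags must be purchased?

5 bags

Product per 100 m² = 1.2 / 19% = 6.31579 kg.
Total product = 6.31579 × 1560 / 100 = 98.5263 kg.
Bags = ⌈98.5263 / 20⌉ = 5.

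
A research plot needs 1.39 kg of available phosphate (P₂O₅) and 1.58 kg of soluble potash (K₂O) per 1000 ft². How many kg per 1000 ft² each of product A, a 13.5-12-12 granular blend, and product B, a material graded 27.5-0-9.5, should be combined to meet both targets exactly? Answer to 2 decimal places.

With a, b = kg per 1000 ft² of product A and product B:
P₂O₅: 0.12·a + 0·b = 1.39
K₂O: 0.12·a + 0.095·b = 1.58
Eliminate b: (row1) − 0/0.095·(row2) → 0.12·a = 1.39, so a = 11.5833.
Then b = (1.58 − 0.12·11.5833) / 0.095 = 2.

11.58 kg product A, 2.00 kg product B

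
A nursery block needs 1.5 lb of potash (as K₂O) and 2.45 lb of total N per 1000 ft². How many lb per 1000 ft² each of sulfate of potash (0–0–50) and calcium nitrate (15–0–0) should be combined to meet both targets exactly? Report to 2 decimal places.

Per-1000 ft² balance (a = sulfate of potash, b = calcium nitrate):
K₂O: 0.5·a + 0·b = 1.5
N: 0·a + 0.15·b = 2.45
Solving simultaneously: a = 3, b = 16.3333.

3.00 lb sulfate of potash, 16.33 lb calcium nitrate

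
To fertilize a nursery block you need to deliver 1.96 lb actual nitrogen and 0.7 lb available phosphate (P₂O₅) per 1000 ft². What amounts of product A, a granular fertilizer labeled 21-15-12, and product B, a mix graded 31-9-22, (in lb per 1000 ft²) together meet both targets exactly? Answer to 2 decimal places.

1.47 lb product A, 5.33 lb product B

With a, b = lb per 1000 ft² of product A and product B:
N: 0.21·a + 0.31·b = 1.96
P₂O₅: 0.15·a + 0.09·b = 0.7
From row1: a = (1.96 − 0.31·b) / 0.21.
Into row2: 0.15·(1.96 − 0.31·b)/0.21 + 0.09·b = 0.7 → b = 5.32609, a = 1.47101.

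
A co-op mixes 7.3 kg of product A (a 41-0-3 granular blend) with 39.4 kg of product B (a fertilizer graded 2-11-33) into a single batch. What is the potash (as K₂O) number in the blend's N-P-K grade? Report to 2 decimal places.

28.31% K₂O

Total mass = 7.3 + 39.4 = 46.7 kg.
K₂O mass = 3%×7.3 + 33%×39.4 = 13.221 kg.
% K₂O = 13.221 / 46.7 = 28.3105%.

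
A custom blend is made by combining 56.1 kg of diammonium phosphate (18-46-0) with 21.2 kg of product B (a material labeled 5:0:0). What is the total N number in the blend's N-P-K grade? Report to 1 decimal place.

14.4% N

Total mass = 56.1 + 21.2 = 77.3 kg.
N mass = 18%×56.1 + 5%×21.2 = 11.158 kg.
% N = 11.158 / 77.3 = 14.4347%.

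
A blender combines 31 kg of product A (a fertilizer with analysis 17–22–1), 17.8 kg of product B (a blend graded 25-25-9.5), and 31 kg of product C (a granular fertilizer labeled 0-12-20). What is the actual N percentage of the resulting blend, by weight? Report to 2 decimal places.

12.18% N

Total mass = 31 + 17.8 + 31 = 79.8 kg.
N mass = 17%×31 + 25%×17.8 + 0%×31 = 9.72 kg.
% N = 9.72 / 79.8 = 12.1805%.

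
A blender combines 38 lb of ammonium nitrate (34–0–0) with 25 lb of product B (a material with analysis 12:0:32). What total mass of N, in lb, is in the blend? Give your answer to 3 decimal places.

N mass = 34%×38 + 12%×25 = 15.92 lb.

15.920 lb N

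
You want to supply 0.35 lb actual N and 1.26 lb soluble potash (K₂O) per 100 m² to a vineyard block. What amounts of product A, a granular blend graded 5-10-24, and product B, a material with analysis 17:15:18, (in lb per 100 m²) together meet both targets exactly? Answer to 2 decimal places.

With a, b = lb per 100 m² of product A and product B:
N: 0.05·a + 0.17·b = 0.35
K₂O: 0.24·a + 0.18·b = 1.26
Eliminate a: (row1) − 0.05/0.24·(row2) → 0.1325·b = 0.0875, so b = 0.660377.
Back-substitute: a = (0.35 − 0.17·0.660377) / 0.05 = 4.75472.

4.75 lb product A, 0.66 lb product B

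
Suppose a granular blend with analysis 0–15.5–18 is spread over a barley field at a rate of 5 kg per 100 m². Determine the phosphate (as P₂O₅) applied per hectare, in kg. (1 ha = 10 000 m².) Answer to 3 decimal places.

77.500 kg P₂O₅ per hectare

P₂O₅ per 100 m² = 5 × 15.5% = 0.775 kg.
Convert to per hectare: 0.775 × 100 = 77.5 kg.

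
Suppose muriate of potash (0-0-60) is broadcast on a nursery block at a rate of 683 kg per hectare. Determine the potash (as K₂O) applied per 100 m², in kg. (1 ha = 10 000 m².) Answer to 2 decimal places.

4.10 kg K₂O per hundred sq m

K₂O per hectare = 683 × 60% = 409.8 kg.
Convert to per 100 m²: 409.8 × 0.01 = 4.098 kg.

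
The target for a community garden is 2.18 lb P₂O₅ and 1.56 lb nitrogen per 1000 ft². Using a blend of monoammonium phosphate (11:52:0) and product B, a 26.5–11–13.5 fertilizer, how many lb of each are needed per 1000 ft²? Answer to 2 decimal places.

Let a = lb of monoammonium phosphate, b = lb of product B (per 1000 ft²).
P₂O₅: 0.52·a + 0.11·b = 2.18
N: 0.11·a + 0.265·b = 1.56
From row1: a = (2.18 − 0.11·b) / 0.52.
Into row2: 0.11·(2.18 − 0.11·b)/0.52 + 0.265·b = 1.56 → b = 4.54574, a = 3.23071.

3.23 lb monoammonium phosphate, 4.55 lb product B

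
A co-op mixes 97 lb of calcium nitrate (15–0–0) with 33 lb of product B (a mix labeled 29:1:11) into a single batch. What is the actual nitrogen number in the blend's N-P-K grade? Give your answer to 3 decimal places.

18.554% N

Total mass = 97 + 33 = 130 lb.
N mass = 15%×97 + 29%×33 = 24.12 lb.
% N = 24.12 / 130 = 18.5538%.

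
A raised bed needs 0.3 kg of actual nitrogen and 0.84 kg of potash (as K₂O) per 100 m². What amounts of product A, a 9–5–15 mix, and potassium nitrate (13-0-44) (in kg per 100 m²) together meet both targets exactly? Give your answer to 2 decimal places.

With a, b = kg per 100 m² of product A and potassium nitrate:
N: 0.09·a + 0.13·b = 0.3
K₂O: 0.15·a + 0.44·b = 0.84
Eliminate b: (row1) − 0.13/0.44·(row2) → 0.0456818·a = 0.0518182, so a = 1.13433.
Then b = (0.84 − 0.15·1.13433) / 0.44 = 1.52239.

1.13 kg product A, 1.52 kg potassium nitrate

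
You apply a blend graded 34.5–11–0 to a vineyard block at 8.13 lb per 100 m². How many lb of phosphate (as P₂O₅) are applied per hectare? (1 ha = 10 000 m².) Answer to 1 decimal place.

P₂O₅ per 100 m² = 8.13 × 11% = 0.8943 lb.
Convert to per hectare: 0.8943 × 100 = 89.43 lb.

89.4 lb P₂O₅ per hectare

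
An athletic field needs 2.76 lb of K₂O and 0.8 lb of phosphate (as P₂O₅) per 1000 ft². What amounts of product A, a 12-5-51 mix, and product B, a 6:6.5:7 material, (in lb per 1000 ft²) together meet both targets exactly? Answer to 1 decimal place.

Let a = lb of product A, b = lb of product B (per 1000 ft²).
K₂O: 0.51·a + 0.07·b = 2.76
P₂O₅: 0.05·a + 0.065·b = 0.8
From row1: a = (2.76 − 0.07·b) / 0.51.
Into row2: 0.05·(2.76 − 0.07·b)/0.51 + 0.065·b = 0.8 → b = 9.10624, a = 4.16189.

4.2 lb product A, 9.1 lb product B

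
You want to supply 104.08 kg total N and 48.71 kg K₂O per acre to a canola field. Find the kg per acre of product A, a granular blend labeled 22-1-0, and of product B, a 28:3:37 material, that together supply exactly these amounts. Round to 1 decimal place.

Per-acre balance (a = product A, b = product B):
N: 0.22·a + 0.28·b = 104.08
K₂O: 0·a + 0.37·b = 48.71
Solving simultaneously: a = 305.538, b = 131.649.

305.5 kg product A, 131.6 kg product B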